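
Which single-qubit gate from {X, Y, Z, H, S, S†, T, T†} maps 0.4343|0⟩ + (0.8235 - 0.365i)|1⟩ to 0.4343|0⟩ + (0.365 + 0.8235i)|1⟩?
S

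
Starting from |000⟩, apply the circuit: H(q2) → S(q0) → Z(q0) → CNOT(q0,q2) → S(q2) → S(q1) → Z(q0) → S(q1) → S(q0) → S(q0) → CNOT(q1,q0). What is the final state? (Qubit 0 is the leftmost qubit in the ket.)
1/√2|000⟩ + (1/√2)i|001⟩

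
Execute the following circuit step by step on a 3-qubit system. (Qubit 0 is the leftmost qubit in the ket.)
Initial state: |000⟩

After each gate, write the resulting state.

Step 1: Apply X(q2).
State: |001⟩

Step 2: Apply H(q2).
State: 1/√2|000⟩ - 1/√2|001⟩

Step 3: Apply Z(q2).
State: 1/√2|000⟩ + 1/√2|001⟩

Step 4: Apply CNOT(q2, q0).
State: 1/√2|000⟩ + 1/√2|101⟩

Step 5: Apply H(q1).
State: 1/2|000⟩ + 1/2|010⟩ + 1/2|101⟩ + 1/2|111⟩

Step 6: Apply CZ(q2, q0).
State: 1/2|000⟩ + 1/2|010⟩ - 1/2|101⟩ - 1/2|111⟩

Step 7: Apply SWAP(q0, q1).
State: 1/2|000⟩ - 1/2|011⟩ + 1/2|100⟩ - 1/2|111⟩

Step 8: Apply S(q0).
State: 1/2|000⟩ - 1/2|011⟩ + (1/2)i|100⟩ - (1/2)i|111⟩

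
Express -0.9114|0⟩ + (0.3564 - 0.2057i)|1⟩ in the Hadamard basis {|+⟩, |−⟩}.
(-0.3924 - 0.1455i)|+⟩ + (-0.8965 + 0.1455i)|−⟩

With |ψ⟩ = α|0⟩ + β|1⟩, the Hadamard-basis coefficients are ⟨+|ψ⟩ = (α + β)/√2 and ⟨−|ψ⟩ = (α − β)/√2.
Here α = -0.9114, β = (0.3564 - 0.2057i): (α + β)/√2 = (-0.3924 - 0.1455i), (α − β)/√2 = (-0.8965 + 0.1455i).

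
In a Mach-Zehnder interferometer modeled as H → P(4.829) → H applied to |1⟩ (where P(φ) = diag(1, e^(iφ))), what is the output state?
(0.4418 + 0.4966i)|0⟩ + (0.5582 - 0.4966i)|1⟩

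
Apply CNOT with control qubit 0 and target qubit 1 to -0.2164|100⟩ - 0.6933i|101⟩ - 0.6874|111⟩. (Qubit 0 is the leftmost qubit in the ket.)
-0.6874|101⟩ - 0.2164|110⟩ - 0.6933i|111⟩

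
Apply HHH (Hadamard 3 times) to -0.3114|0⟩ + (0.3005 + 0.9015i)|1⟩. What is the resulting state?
(-0.007707 + 0.6375i)|0⟩ + (-0.4327 - 0.6375i)|1⟩

H² = I, so H^3 = H: a single Hadamard. With (a, b) = (-0.3114, (0.3005 + 0.9015i)), H gives ((a + b)/√2, (a − b)/√2) = ((-0.007707 + 0.6375i), (-0.4327 - 0.6375i)).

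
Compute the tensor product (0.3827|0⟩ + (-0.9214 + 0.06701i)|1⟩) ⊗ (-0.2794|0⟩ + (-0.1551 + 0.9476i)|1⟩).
-0.1069|00⟩ + (-0.05936 + 0.3626i)|01⟩ + (0.2574 - 0.01872i)|10⟩ + (0.07941 - 0.8835i)|11⟩

amp(|b₁b₂…⟩) = product of the factor amplitudes for bits b₁, b₂, …; only kets whose every factor amplitude is nonzero survive.
|00⟩: (0.3827)(-0.2794) = -0.1069
|01⟩: (0.3827)(-0.1551 + 0.9476i) = (-0.05936 + 0.3626i)
|10⟩: (-0.9214 + 0.06701i)(-0.2794) = (0.2574 - 0.01872i)
|11⟩: (-0.9214 + 0.06701i)(-0.1551 + 0.9476i) = (0.07941 - 0.8835i)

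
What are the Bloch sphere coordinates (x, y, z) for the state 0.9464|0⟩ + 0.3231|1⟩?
(0.6116, 0, 0.7913)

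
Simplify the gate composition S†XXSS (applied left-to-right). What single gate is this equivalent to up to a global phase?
S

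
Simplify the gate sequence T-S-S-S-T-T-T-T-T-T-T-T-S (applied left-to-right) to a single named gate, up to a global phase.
T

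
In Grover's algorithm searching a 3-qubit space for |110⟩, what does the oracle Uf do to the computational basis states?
Uf|x⟩ = -|x⟩ if x = 110, else |x⟩ (phase flip on target)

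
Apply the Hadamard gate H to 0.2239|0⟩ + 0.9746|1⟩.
0.8475|0⟩ - 0.5308|1⟩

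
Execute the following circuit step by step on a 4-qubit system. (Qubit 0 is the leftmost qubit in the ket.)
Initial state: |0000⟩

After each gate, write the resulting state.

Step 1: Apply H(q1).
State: 1/√2|0000⟩ + 1/√2|0100⟩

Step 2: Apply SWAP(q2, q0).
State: 1/√2|0000⟩ + 1/√2|0100⟩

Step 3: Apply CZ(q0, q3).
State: 1/√2|0000⟩ + 1/√2|0100⟩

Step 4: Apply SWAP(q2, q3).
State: 1/√2|0000⟩ + 1/√2|0100⟩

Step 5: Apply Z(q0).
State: 1/√2|0000⟩ + 1/√2|0100⟩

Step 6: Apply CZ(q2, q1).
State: 1/√2|0000⟩ + 1/√2|0100⟩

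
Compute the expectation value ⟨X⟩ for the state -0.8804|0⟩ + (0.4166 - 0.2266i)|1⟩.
-0.7335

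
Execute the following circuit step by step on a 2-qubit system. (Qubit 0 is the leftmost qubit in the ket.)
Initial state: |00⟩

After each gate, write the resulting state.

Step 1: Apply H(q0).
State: 1/√2|00⟩ + 1/√2|10⟩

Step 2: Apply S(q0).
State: 1/√2|00⟩ + (1/√2)i|10⟩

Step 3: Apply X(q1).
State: 1/√2|01⟩ + (1/√2)i|11⟩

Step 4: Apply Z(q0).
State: 1/√2|01⟩ - (1/√2)i|11⟩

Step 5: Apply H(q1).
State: 1/2|00⟩ - 1/2|01⟩ - (1/2)i|10⟩ + (1/2)i|11⟩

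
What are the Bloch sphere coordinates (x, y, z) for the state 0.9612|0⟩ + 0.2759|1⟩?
(0.5304, 0, 0.8478)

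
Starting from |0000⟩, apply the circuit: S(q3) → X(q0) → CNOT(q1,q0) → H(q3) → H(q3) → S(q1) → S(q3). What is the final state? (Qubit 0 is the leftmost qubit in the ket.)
|1000⟩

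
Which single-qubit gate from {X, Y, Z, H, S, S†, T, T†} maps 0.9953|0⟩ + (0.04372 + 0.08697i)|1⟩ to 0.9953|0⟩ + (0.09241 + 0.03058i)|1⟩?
T†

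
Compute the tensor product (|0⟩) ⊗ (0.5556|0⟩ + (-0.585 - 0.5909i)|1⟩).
0.5556|00⟩ + (-0.585 - 0.5909i)|01⟩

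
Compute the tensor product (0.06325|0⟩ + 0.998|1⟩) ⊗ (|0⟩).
0.06325|00⟩ + 0.998|10⟩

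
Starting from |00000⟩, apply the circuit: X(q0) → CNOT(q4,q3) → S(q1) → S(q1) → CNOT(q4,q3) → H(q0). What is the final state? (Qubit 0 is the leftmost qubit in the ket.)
1/√2|00000⟩ - 1/√2|10000⟩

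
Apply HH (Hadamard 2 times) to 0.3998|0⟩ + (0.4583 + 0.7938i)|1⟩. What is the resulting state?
0.3998|0⟩ + (0.4583 + 0.7938i)|1⟩

H² = I, so an even number of Hadamards cancels: H^2 = I and the state is unchanged.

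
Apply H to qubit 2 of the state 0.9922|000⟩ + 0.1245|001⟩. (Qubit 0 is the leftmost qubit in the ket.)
0.7896|000⟩ + 0.6136|001⟩

H on qubit 2 mixes each pair of kets that differ only in qubit 2: amplitudes (a, b) of (|…0…⟩, |…1…⟩) become ((a + b)/√2, (a − b)/√2). Kets absent from the input have amplitude 0.
(|000⟩, |001⟩): (a, b) = (0.9922, 0.1245) → (0.7896, 0.6136)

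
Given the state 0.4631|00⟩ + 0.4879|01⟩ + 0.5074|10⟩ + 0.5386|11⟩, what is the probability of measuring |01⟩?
0.238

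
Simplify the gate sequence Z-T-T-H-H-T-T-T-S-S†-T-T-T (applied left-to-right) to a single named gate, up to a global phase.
Z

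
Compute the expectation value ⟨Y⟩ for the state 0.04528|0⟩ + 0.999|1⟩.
0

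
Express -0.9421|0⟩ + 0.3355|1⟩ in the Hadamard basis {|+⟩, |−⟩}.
-0.4289|+⟩ - 0.9034|−⟩

With |ψ⟩ = α|0⟩ + β|1⟩, the Hadamard-basis coefficients are ⟨+|ψ⟩ = (α + β)/√2 and ⟨−|ψ⟩ = (α − β)/√2.
Here α = -0.9421, β = 0.3355: (α + β)/√2 = -0.4289, (α − β)/√2 = -0.9034.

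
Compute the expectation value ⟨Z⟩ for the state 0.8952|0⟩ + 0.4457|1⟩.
0.6027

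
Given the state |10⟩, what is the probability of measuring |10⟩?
1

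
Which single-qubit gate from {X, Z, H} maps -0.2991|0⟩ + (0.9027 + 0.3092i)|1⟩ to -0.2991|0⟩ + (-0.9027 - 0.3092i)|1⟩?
Z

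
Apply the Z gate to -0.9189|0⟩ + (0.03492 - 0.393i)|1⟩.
-0.9189|0⟩ + (-0.03492 + 0.393i)|1⟩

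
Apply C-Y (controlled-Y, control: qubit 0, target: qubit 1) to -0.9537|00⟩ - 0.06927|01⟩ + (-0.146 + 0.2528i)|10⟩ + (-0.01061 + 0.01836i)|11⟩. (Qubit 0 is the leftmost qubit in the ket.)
-0.9537|00⟩ - 0.06927|01⟩ + (0.01836 + 0.01061i)|10⟩ + (-0.2528 - 0.146i)|11⟩

C-Y leaves the control-|0⟩ kets |00⟩, |01⟩ unchanged and applies Y to qubit 1 on the control-|1⟩ pair (|10⟩, |11⟩).
Y = [[0, -i], [i, 0]].
With a = amp(|10⟩) = (-0.146 + 0.2528i) and b = amp(|11⟩) = (-0.01061 + 0.01836i):
new amp(|10⟩) = (-i)·b = (0.01836 + 0.01061i)
new amp(|11⟩) = (i)·a = (-0.2528 - 0.146i)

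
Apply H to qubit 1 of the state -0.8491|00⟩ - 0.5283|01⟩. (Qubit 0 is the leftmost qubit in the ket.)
-0.974|00⟩ - 0.2268|01⟩

H on qubit 1 mixes each pair of kets that differ only in qubit 1: amplitudes (a, b) of (|…0…⟩, |…1…⟩) become ((a + b)/√2, (a − b)/√2). Kets absent from the input have amplitude 0.
(|00⟩, |01⟩): (a, b) = (-0.8491, -0.5283) → (-0.974, -0.2268)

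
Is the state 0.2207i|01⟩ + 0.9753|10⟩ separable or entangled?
Entangled

Writing the state as a|00⟩ + b|01⟩ + c|10⟩ + d|11⟩, it is a product state iff ad − bc = 0.
Here (a, b, c, d) = (0, 0.2207i, 0.9753, 0): ad − bc = (0)(0) − (0.2207i)(0.9753) = -0.2152i ≠ 0, so the state is entangled.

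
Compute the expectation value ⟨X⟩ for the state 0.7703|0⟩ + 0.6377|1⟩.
0.9824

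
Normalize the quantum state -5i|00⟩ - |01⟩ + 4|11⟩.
-0.7715i|00⟩ - 0.1543|01⟩ + 0.6172|11⟩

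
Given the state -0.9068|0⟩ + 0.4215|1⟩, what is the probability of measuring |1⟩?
0.1777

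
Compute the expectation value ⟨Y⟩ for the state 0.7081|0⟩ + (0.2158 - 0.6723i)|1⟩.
-0.9521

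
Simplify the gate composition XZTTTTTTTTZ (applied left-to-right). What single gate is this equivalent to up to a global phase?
X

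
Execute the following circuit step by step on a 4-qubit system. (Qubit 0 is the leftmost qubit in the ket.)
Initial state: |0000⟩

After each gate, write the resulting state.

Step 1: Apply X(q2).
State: |0010⟩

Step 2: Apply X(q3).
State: |0011⟩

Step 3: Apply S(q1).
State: |0011⟩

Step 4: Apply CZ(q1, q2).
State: |0011⟩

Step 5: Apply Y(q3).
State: -i|0010⟩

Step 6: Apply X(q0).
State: -i|1010⟩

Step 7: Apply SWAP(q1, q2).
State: -i|1100⟩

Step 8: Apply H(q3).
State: -(1/√2)i|1100⟩ - (1/√2)i|1101⟩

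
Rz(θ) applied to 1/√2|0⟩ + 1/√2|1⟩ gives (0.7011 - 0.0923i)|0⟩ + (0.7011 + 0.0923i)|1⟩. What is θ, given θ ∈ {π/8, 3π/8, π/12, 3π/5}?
π/12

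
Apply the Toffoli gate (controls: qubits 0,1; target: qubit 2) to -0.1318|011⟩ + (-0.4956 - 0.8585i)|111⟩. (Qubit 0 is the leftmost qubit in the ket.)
-0.1318|011⟩ + (-0.4956 - 0.8585i)|110⟩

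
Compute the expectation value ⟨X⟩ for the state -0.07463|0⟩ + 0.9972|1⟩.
-0.1488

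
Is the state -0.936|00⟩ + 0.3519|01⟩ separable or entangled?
Separable

Writing the state as a|00⟩ + b|01⟩ + c|10⟩ + d|11⟩, it is a product state iff ad − bc = 0.
Here (a, b, c, d) = (-0.936, 0.3519, 0, 0): ad − bc = (-0.936)(0) − (0.3519)(0) = 0, so the state is separable.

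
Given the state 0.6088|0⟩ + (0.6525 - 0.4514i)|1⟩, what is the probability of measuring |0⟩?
0.3706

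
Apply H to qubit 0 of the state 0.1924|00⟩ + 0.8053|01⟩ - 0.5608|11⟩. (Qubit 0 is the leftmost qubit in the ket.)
0.136|00⟩ + 0.1729|01⟩ + 0.136|10⟩ + 0.966|11⟩

H on qubit 0 mixes each pair of kets that differ only in qubit 0: amplitudes (a, b) of (|…0…⟩, |…1…⟩) become ((a + b)/√2, (a − b)/√2). Kets absent from the input have amplitude 0.
(|00⟩, |10⟩): (a, b) = (0.1924, 0) → (0.136, 0.136)
(|01⟩, |11⟩): (a, b) = (0.8053, -0.5608) → (0.1729, 0.966)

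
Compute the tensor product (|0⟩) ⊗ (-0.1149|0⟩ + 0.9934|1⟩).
-0.1149|00⟩ + 0.9934|01⟩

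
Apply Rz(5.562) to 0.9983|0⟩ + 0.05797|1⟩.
(-0.9341 - 0.3522i)|0⟩ + (-0.05424 + 0.02045i)|1⟩

Rz(5.562) = [[e^(−iθ/2), 0], [0, e^(iθ/2)]] with e^(±iθ/2) = cos(θ/2) ± i·sin(θ/2); θ = 5.562, cos(θ/2) ≈ -0.935688, sin(θ/2) ≈ 0.352829.
With a = amp(|0⟩) = 0.9983 and b = amp(|1⟩) = 0.05797:
new amp(|0⟩) = (-0.935688 - 0.352829i)·a = (-0.9341 - 0.3522i)
new amp(|1⟩) = (-0.935688 + 0.352829i)·b = (-0.05424 + 0.02045i)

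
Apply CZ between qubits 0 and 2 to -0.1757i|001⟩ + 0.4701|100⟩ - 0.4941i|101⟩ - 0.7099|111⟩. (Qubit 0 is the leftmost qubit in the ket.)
-0.1757i|001⟩ + 0.4701|100⟩ + 0.4941i|101⟩ + 0.7099|111⟩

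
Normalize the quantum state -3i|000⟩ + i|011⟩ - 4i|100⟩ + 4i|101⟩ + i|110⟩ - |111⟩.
-0.4523i|000⟩ + 0.1508i|011⟩ - 0.603i|100⟩ + 0.603i|101⟩ + 0.1508i|110⟩ - 0.1508|111⟩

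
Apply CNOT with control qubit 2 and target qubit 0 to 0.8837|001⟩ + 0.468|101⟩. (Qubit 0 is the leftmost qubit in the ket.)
0.468|001⟩ + 0.8837|101⟩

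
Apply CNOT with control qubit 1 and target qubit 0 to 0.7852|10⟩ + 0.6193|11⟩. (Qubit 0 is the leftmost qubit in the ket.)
0.6193|01⟩ + 0.7852|10⟩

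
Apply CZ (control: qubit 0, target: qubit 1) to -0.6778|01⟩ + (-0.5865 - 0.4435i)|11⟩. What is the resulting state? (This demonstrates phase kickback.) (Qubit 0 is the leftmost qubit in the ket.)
-0.6778|01⟩ + (0.5865 + 0.4435i)|11⟩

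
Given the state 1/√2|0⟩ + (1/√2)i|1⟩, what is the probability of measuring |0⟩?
1/2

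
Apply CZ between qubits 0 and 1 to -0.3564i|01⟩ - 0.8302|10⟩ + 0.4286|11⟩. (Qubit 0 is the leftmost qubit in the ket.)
-0.3564i|01⟩ - 0.8302|10⟩ - 0.4286|11⟩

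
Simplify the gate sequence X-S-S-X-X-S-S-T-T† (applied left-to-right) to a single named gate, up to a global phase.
X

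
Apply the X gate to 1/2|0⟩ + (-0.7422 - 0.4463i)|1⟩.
(-0.7422 - 0.4463i)|0⟩ + 1/2|1⟩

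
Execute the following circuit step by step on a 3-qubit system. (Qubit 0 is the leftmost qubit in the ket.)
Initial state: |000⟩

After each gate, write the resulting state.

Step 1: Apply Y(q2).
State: i|001⟩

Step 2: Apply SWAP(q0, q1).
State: i|001⟩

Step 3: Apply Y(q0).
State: -|101⟩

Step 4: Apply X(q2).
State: -|100⟩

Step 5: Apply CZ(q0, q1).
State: -|100⟩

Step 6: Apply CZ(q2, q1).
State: -|100⟩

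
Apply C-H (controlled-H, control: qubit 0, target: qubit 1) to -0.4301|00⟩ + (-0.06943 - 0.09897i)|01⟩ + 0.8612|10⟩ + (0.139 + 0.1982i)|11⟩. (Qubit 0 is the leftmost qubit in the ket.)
-0.4301|00⟩ + (-0.06943 - 0.09897i)|01⟩ + (0.7072 + 0.1401i)|10⟩ + (0.5107 - 0.1401i)|11⟩

C-H leaves the control-|0⟩ kets |00⟩, |01⟩ unchanged and applies H to qubit 1 on the control-|1⟩ pair (|10⟩, |11⟩).
H = [[1/√2, 1/√2], [1/√2, -1/√2]].
With a = amp(|10⟩) = 0.8612 and b = amp(|11⟩) = (0.139 + 0.1982i):
new amp(|10⟩) = (1/√2)·a + (1/√2)·b = (0.7072 + 0.1401i)
new amp(|11⟩) = (1/√2)·a + (-1/√2)·b = (0.5107 - 0.1401i)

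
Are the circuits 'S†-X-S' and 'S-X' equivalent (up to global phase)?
No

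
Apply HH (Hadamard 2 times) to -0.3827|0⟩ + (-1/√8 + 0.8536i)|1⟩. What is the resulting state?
-0.3827|0⟩ + (-1/√8 + 0.8536i)|1⟩

H² = I, so an even number of Hadamards cancels: H^2 = I and the state is unchanged.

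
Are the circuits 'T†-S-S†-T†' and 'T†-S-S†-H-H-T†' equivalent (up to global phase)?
Yes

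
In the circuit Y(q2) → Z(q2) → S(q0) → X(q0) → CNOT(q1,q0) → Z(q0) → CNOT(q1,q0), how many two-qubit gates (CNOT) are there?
2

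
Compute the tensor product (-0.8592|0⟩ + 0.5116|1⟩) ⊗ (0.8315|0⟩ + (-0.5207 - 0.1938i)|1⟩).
-0.7144|00⟩ + (0.4474 + 0.1665i)|01⟩ + 0.4254|10⟩ + (-0.2664 - 0.09915i)|11⟩

amp(|b₁b₂…⟩) = product of the factor amplitudes for bits b₁, b₂, …; only kets whose every factor amplitude is nonzero survive.
|00⟩: (-0.8592)(0.8315) = -0.7144
|01⟩: (-0.8592)(-0.5207 - 0.1938i) = (0.4474 + 0.1665i)
|10⟩: (0.5116)(0.8315) = 0.4254
|11⟩: (0.5116)(-0.5207 - 0.1938i) = (-0.2664 - 0.09915i)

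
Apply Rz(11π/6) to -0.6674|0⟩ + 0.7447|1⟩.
(0.6447 + 0.1727i)|0⟩ + (-0.7193 + 0.1927i)|1⟩

Rz(11π/6) = [[e^(−iθ/2), 0], [0, e^(iθ/2)]] with e^(±iθ/2) = cos(θ/2) ± i·sin(θ/2); θ = 11π/6, cos(θ/2) ≈ -0.965926, sin(θ/2) ≈ 0.258819.
With a = amp(|0⟩) = -0.6674 and b = amp(|1⟩) = 0.7447:
new amp(|0⟩) = (-0.965926 - 0.258819i)·a = (0.6447 + 0.1727i)
new amp(|1⟩) = (-0.965926 + 0.258819i)·b = (-0.7193 + 0.1927i)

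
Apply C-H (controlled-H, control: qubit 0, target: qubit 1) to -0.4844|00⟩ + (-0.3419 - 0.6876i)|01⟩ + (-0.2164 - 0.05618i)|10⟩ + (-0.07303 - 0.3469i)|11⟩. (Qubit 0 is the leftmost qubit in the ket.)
-0.4844|00⟩ + (-0.3419 - 0.6876i)|01⟩ + (-0.2047 - 0.285i)|10⟩ + (-0.1014 + 0.2056i)|11⟩

C-H leaves the control-|0⟩ kets |00⟩, |01⟩ unchanged and applies H to qubit 1 on the control-|1⟩ pair (|10⟩, |11⟩).
H = [[1/√2, 1/√2], [1/√2, -1/√2]].
With a = amp(|10⟩) = (-0.2164 - 0.05618i) and b = amp(|11⟩) = (-0.07303 - 0.3469i):
new amp(|10⟩) = (1/√2)·a + (1/√2)·b = (-0.2047 - 0.285i)
new amp(|11⟩) = (1/√2)·a + (-1/√2)·b = (-0.1014 + 0.2056i)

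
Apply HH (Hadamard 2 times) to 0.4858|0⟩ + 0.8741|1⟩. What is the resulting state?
0.4858|0⟩ + 0.8741|1⟩

H² = I, so an even number of Hadamards cancels: H^2 = I and the state is unchanged.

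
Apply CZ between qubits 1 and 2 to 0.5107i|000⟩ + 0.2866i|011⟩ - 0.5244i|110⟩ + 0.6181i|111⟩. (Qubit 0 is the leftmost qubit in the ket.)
0.5107i|000⟩ - 0.2866i|011⟩ - 0.5244i|110⟩ - 0.6181i|111⟩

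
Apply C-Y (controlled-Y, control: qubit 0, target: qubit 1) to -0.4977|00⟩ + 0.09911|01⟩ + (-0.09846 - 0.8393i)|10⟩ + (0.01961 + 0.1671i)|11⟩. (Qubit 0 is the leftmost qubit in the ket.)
-0.4977|00⟩ + 0.09911|01⟩ + (0.1671 - 0.01961i)|10⟩ + (0.8393 - 0.09846i)|11⟩

C-Y leaves the control-|0⟩ kets |00⟩, |01⟩ unchanged and applies Y to qubit 1 on the control-|1⟩ pair (|10⟩, |11⟩).
Y = [[0, -i], [i, 0]].
With a = amp(|10⟩) = (-0.09846 - 0.8393i) and b = amp(|11⟩) = (0.01961 + 0.1671i):
new amp(|10⟩) = (-i)·b = (0.1671 - 0.01961i)
new amp(|11⟩) = (i)·a = (0.8393 - 0.09846i)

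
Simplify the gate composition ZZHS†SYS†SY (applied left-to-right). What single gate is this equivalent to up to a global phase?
H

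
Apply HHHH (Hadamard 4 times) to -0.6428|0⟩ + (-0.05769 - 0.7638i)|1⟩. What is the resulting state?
-0.6428|0⟩ + (-0.05769 - 0.7638i)|1⟩

H² = I, so an even number of Hadamards cancels: H^4 = I and the state is unchanged.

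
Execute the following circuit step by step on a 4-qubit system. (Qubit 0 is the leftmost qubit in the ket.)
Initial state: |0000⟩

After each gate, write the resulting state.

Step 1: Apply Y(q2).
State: i|0010⟩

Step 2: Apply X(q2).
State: i|0000⟩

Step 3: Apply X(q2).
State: i|0010⟩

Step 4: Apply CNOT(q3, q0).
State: i|0010⟩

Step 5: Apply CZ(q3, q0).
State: i|0010⟩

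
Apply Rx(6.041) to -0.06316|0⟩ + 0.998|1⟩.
(0.0627 - 0.1206i)|0⟩ + (-0.9907 + 0.00763i)|1⟩

Rx(6.041) = [[cos(θ/2), −i·sin(θ/2)], [−i·sin(θ/2), cos(θ/2)]]; θ = 6.041, cos(θ/2) ≈ -0.992677, sin(θ/2) ≈ 0.120797.
With a = amp(|0⟩) = -0.06316 and b = amp(|1⟩) = 0.998:
new amp(|0⟩) = (-0.992677)·a + (-0.120797i)·b = (0.0627 - 0.1206i)
new amp(|1⟩) = (-0.120797i)·a + (-0.992677)·b = (-0.9907 + 0.00763i)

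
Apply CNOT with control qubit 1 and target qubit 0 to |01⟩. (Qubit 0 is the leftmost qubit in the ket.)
|11⟩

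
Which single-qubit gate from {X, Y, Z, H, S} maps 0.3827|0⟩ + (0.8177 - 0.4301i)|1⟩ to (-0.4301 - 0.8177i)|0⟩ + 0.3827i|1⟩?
Y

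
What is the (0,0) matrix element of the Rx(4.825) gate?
-0.7458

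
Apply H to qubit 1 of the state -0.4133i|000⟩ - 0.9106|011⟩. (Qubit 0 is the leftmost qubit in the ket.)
-0.2922i|000⟩ - 0.6439|001⟩ - 0.2922i|010⟩ + 0.6439|011⟩

H on qubit 1 mixes each pair of kets that differ only in qubit 1: amplitudes (a, b) of (|…0…⟩, |…1…⟩) become ((a + b)/√2, (a − b)/√2). Kets absent from the input have amplitude 0.
(|000⟩, |010⟩): (a, b) = (-0.4133i, 0) → (-0.2922i, -0.2922i)
(|001⟩, |011⟩): (a, b) = (0, -0.9106) → (-0.6439, 0.6439)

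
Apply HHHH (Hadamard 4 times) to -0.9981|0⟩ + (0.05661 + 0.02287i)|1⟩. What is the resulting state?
-0.9981|0⟩ + (0.05661 + 0.02287i)|1⟩

H² = I, so an even number of Hadamards cancels: H^4 = I and the state is unchanged.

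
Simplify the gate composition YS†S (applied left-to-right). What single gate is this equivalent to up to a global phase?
Y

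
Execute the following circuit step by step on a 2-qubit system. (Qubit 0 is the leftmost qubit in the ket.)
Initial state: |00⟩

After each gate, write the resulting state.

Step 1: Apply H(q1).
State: 1/√2|00⟩ + 1/√2|01⟩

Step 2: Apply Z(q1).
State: 1/√2|00⟩ - 1/√2|01⟩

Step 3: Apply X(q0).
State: 1/√2|10⟩ - 1/√2|11⟩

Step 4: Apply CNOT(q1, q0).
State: -1/√2|01⟩ + 1/√2|10⟩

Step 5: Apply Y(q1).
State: (1/√2)i|00⟩ + (1/√2)i|11⟩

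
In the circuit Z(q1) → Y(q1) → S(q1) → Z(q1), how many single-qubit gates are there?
4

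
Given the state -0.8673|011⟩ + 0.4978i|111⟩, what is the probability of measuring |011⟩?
0.7522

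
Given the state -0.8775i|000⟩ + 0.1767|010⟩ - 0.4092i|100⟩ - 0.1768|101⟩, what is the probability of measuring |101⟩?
0.03126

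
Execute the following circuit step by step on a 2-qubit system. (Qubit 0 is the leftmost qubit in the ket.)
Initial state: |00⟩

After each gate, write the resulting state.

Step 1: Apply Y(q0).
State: i|10⟩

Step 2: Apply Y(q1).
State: -|11⟩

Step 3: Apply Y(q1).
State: i|10⟩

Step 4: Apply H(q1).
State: (1/√2)i|10⟩ + (1/√2)i|11⟩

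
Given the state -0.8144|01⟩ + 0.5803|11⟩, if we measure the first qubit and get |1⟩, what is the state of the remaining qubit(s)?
|1⟩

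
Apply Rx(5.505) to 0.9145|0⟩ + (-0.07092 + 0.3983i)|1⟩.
(-0.695 + 0.0269i)|0⟩ + (0.06562 - 0.7154i)|1⟩

Rx(5.505) = [[cos(θ/2), −i·sin(θ/2)], [−i·sin(θ/2), cos(θ/2)]]; θ = 5.505, cos(θ/2) ≈ -0.925254, sin(θ/2) ≈ 0.379349.
With a = amp(|0⟩) = 0.9145 and b = amp(|1⟩) = (-0.07092 + 0.3983i):
new amp(|0⟩) = (-0.925254)·a + (-0.379349i)·b = (-0.695 + 0.0269i)
new amp(|1⟩) = (-0.379349i)·a + (-0.925254)·b = (0.06562 - 0.7154i)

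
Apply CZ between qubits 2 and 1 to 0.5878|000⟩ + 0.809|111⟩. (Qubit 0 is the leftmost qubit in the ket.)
0.5878|000⟩ - 0.809|111⟩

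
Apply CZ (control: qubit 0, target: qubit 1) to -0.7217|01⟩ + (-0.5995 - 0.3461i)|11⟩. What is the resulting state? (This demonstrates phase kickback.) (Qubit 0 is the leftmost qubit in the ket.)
-0.7217|01⟩ + (0.5995 + 0.3461i)|11⟩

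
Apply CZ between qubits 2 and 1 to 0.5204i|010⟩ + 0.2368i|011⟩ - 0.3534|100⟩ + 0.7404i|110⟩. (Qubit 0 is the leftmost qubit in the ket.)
0.5204i|010⟩ - 0.2368i|011⟩ - 0.3534|100⟩ + 0.7404i|110⟩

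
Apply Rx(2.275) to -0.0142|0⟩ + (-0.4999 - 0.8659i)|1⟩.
(-0.7918 + 0.4537i)|0⟩ + (-0.2099 - 0.3507i)|1⟩

Rx(2.275) = [[cos(θ/2), −i·sin(θ/2)], [−i·sin(θ/2), cos(θ/2)]]; θ = 2.275, cos(θ/2) ≈ 0.419865, sin(θ/2) ≈ 0.907587.
With a = amp(|0⟩) = -0.0142 and b = amp(|1⟩) = (-0.4999 - 0.8659i):
new amp(|0⟩) = (0.419865)·a + (-0.907587i)·b = (-0.7918 + 0.4537i)
new amp(|1⟩) = (-0.907587i)·a + (0.419865)·b = (-0.2099 - 0.3507i)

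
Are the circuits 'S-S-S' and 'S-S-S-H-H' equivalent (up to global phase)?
Yes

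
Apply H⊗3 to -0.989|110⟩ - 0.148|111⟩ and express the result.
-0.402|000⟩ - 0.2973|001⟩ + 0.402|010⟩ + 0.2973|011⟩ + 0.402|100⟩ + 0.2973|101⟩ - 0.402|110⟩ - 0.2973|111⟩

H⊗3 gives amp(|y⟩) = (1/2√2) Σ_x (−1)^(x·y) amp(|x⟩), where x·y is the number of positions in which both x and y have a 1.
|000⟩: (-0.989 - 0.148)/(2√2) = -0.402
|001⟩: (-0.989 + 0.148)/(2√2) = -0.2973
|010⟩: (0.989 + 0.148)/(2√2) = 0.402
|011⟩: (0.989 - 0.148)/(2√2) = 0.2973
|100⟩: (0.989 + 0.148)/(2√2) = 0.402
|101⟩: (0.989 - 0.148)/(2√2) = 0.2973
|110⟩: (-0.989 - 0.148)/(2√2) = -0.402
|111⟩: (-0.989 + 0.148)/(2√2) = -0.2973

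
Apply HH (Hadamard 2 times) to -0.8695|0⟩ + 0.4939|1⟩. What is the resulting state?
-0.8695|0⟩ + 0.4939|1⟩

H² = I, so an even number of Hadamards cancels: H^2 = I and the state is unchanged.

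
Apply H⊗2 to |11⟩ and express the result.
1/2|00⟩ - 1/2|01⟩ - 1/2|10⟩ + 1/2|11⟩

H⊗2 gives amp(|y⟩) = (1/2) Σ_x (−1)^(x·y) amp(|x⟩), where x·y is the number of positions in which both x and y have a 1.
|00⟩: (1)/2 = 1/2
|01⟩: (-1)/2 = -1/2
|10⟩: (-1)/2 = -1/2
|11⟩: (1)/2 = 1/2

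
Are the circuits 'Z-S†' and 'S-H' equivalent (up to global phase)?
No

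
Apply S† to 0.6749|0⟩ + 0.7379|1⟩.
0.6749|0⟩ - 0.7379i|1⟩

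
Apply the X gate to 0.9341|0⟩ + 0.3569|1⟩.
0.3569|0⟩ + 0.9341|1⟩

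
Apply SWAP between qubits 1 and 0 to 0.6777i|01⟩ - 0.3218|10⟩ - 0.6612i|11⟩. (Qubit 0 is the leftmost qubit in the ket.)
-0.3218|01⟩ + 0.6777i|10⟩ - 0.6612i|11⟩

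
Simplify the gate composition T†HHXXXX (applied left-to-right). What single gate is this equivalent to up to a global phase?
T†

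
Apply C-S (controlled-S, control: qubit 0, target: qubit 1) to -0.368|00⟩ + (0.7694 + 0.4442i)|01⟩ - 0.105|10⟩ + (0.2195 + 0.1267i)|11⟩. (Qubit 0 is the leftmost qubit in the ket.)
-0.368|00⟩ + (0.7694 + 0.4442i)|01⟩ - 0.105|10⟩ + (-0.1267 + 0.2195i)|11⟩

C-S leaves the control-|0⟩ kets |00⟩, |01⟩ unchanged and applies S to qubit 1 on the control-|1⟩ pair (|10⟩, |11⟩).
S = [[1, 0], [0, i]].
With a = amp(|10⟩) = -0.105 and b = amp(|11⟩) = (0.2195 + 0.1267i):
new amp(|10⟩) = (1)·a = -0.105
new amp(|11⟩) = (i)·b = (-0.1267 + 0.2195i)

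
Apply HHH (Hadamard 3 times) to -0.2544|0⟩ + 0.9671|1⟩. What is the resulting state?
0.504|0⟩ - 0.8637|1⟩

H² = I, so H^3 = H: a single Hadamard. With (a, b) = (-0.2544, 0.9671), H gives ((a + b)/√2, (a − b)/√2) = (0.504, -0.8637).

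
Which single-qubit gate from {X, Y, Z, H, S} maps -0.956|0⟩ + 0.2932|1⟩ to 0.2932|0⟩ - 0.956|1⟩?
X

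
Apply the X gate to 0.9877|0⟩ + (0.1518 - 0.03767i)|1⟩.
(0.1518 - 0.03767i)|0⟩ + 0.9877|1⟩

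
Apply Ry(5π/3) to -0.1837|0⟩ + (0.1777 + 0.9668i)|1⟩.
(0.07024 - 0.4834i)|0⟩ + (-0.2457 - 0.8373i)|1⟩

Ry(5π/3) = [[cos(θ/2), −sin(θ/2)], [sin(θ/2), cos(θ/2)]]; θ = 5π/3, cos(θ/2) ≈ -0.866025, sin(θ/2) ≈ 0.5.
With a = amp(|0⟩) = -0.1837 and b = amp(|1⟩) = (0.1777 + 0.9668i):
new amp(|0⟩) = (-0.866025)·a + (-0.5)·b = (0.07024 - 0.4834i)
new amp(|1⟩) = (0.5)·a + (-0.866025)·b = (-0.2457 - 0.8373i)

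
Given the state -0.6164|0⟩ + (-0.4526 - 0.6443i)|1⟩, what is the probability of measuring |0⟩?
0.3799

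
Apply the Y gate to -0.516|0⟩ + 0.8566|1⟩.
-0.8566i|0⟩ - 0.516i|1⟩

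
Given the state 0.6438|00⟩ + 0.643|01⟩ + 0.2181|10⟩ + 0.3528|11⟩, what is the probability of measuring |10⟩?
0.04757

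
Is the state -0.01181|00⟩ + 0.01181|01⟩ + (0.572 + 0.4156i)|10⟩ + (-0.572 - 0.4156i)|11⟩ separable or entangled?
Separable

Writing the state as a|00⟩ + b|01⟩ + c|10⟩ + d|11⟩, it is a product state iff ad − bc = 0.
Here (a, b, c, d) = (-0.01181, 0.01181, (0.572 + 0.4156i), (-0.572 - 0.4156i)): ad − bc = (-0.01181)(-0.572 - 0.4156i) − (0.01181)(0.572 + 0.4156i) = 0, so the state is separable.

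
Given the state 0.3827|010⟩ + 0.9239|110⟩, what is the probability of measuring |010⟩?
0.1465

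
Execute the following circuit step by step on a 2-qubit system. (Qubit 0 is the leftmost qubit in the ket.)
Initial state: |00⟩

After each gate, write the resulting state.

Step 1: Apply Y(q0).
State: i|10⟩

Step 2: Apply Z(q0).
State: -i|10⟩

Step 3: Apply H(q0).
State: -(1/√2)i|00⟩ + (1/√2)i|10⟩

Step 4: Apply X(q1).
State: -(1/√2)i|01⟩ + (1/√2)i|11⟩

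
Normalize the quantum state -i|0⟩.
-i|0⟩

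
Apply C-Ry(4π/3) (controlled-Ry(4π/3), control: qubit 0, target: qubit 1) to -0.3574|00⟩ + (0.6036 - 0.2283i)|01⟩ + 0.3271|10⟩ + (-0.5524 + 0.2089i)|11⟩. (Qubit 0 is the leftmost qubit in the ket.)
-0.3574|00⟩ + (0.6036 - 0.2283i)|01⟩ + (0.3148 - 0.1809i)|10⟩ + (0.5595 - 0.1045i)|11⟩

C-Ry(4π/3) leaves the control-|0⟩ kets |00⟩, |01⟩ unchanged and applies Ry(4π/3) to qubit 1 on the control-|1⟩ pair (|10⟩, |11⟩).
Ry(4π/3) = [[cos(θ/2), −sin(θ/2)], [sin(θ/2), cos(θ/2)]]; θ = 4π/3, cos(θ/2) ≈ -0.5, sin(θ/2) ≈ 0.866025.
With a = amp(|10⟩) = 0.3271 and b = amp(|11⟩) = (-0.5524 + 0.2089i):
new amp(|10⟩) = (-0.5)·a + (-0.866025)·b = (0.3148 - 0.1809i)
new amp(|11⟩) = (0.866025)·a + (-0.5)·b = (0.5595 - 0.1045i)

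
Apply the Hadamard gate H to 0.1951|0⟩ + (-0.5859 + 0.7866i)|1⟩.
(-0.2763 + 0.5562i)|0⟩ + (0.5523 - 0.5562i)|1⟩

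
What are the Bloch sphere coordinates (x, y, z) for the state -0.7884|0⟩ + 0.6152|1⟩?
(-0.97, 0, 0.2431)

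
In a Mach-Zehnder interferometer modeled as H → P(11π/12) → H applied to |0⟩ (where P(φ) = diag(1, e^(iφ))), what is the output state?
(0.01704 + 0.1294i)|0⟩ + (0.983 - 0.1294i)|1⟩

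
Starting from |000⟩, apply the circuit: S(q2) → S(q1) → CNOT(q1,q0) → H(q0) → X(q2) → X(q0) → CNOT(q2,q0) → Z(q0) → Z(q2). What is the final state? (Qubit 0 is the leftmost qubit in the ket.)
-1/√2|001⟩ + 1/√2|101⟩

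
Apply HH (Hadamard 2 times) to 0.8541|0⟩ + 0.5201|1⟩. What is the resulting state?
0.8541|0⟩ + 0.5201|1⟩

H² = I, so an even number of Hadamards cancels: H^2 = I and the state is unchanged.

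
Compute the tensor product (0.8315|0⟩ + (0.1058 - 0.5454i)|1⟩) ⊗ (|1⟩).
0.8315|01⟩ + (0.1058 - 0.5454i)|11⟩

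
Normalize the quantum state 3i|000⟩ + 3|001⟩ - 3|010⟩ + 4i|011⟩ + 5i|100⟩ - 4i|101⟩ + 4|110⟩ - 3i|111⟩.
0.2873i|000⟩ + 0.2873|001⟩ - 0.2873|010⟩ + 0.3831i|011⟩ + 0.4789i|100⟩ - 0.3831i|101⟩ + 0.3831|110⟩ - 0.2873i|111⟩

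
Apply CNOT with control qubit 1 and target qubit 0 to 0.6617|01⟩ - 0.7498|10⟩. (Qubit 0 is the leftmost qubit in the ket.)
-0.7498|10⟩ + 0.6617|11⟩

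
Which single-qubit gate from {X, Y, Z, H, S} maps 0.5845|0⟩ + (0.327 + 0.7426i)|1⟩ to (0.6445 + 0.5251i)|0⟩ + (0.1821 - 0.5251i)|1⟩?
H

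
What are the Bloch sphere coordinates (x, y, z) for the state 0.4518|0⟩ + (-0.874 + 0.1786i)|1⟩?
(-0.7897, 0.1614, -0.5917)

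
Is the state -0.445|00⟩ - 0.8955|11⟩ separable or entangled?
Entangled

Writing the state as a|00⟩ + b|01⟩ + c|10⟩ + d|11⟩, it is a product state iff ad − bc = 0.
Here (a, b, c, d) = (-0.445, 0, 0, -0.8955): ad − bc = (-0.445)(-0.8955) − (0)(0) = 0.3985 ≠ 0, so the state is entangled.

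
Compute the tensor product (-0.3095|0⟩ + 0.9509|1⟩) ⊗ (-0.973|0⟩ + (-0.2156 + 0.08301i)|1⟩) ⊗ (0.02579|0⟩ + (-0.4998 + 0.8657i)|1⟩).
0.007766|000⟩ + (-0.1505 + 0.2607i)|001⟩ + (0.001721 - 0.0006626i)|010⟩ + (-0.01111 + 0.07061i)|011⟩ - 0.02386|100⟩ + (0.4624 - 0.801i)|101⟩ + (-0.005287 + 0.002036i)|110⟩ + (0.03413 - 0.2169i)|111⟩

amp(|b₁b₂…⟩) = product of the factor amplitudes for bits b₁, b₂, …; only kets whose every factor amplitude is nonzero survive.
|000⟩: (-0.3095)(-0.973)(0.02579) = 0.007766
|001⟩: (-0.3095)(-0.973)(-0.4998 + 0.8657i) = (-0.1505 + 0.2607i)
|010⟩: (-0.3095)(-0.2156 + 0.08301i)(0.02579) = (0.001721 - 0.0006626i)
|011⟩: (-0.3095)(-0.2156 + 0.08301i)(-0.4998 + 0.8657i) = (-0.01111 + 0.07061i)
|100⟩: (0.9509)(-0.973)(0.02579) = -0.02386
|101⟩: (0.9509)(-0.973)(-0.4998 + 0.8657i) = (0.4624 - 0.801i)
|110⟩: (0.9509)(-0.2156 + 0.08301i)(0.02579) = (-0.005287 + 0.002036i)
|111⟩: (0.9509)(-0.2156 + 0.08301i)(-0.4998 + 0.8657i) = (0.03413 - 0.2169i)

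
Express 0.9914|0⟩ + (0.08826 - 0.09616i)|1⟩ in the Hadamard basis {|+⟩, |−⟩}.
(0.7634 - 0.068i)|+⟩ + (0.6386 + 0.068i)|−⟩

With |ψ⟩ = α|0⟩ + β|1⟩, the Hadamard-basis coefficients are ⟨+|ψ⟩ = (α + β)/√2 and ⟨−|ψ⟩ = (α − β)/√2.
Here α = 0.9914, β = (0.08826 - 0.09616i): (α + β)/√2 = (0.7634 - 0.068i), (α − β)/√2 = (0.6386 + 0.068i).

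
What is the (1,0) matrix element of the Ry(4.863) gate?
0.6519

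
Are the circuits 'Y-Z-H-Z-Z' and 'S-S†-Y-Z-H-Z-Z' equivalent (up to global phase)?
Yes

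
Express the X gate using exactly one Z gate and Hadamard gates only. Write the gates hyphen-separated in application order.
H-Z-H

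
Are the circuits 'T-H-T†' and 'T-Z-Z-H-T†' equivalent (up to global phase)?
Yes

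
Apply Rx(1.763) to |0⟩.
0.636|0⟩ - 0.7717i|1⟩

Rx(1.763) = [[cos(θ/2), −i·sin(θ/2)], [−i·sin(θ/2), cos(θ/2)]]; θ = 1.763, cos(θ/2) ≈ 0.635994, sin(θ/2) ≈ 0.771694.
With a = amp(|0⟩) = 1 and b = amp(|1⟩) = 0:
new amp(|0⟩) = (0.635994)·a + (-0.771694i)·b = 0.636
new amp(|1⟩) = (-0.771694i)·a + (0.635994)·b = -0.7717i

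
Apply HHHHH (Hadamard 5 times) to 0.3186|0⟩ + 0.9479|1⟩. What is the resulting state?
0.8956|0⟩ - 0.445|1⟩

H² = I, so H^5 = H: a single Hadamard. With (a, b) = (0.3186, 0.9479), H gives ((a + b)/√2, (a − b)/√2) = (0.8956, -0.445).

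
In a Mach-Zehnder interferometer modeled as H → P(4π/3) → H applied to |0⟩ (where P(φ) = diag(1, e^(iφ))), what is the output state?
(0.25 - 0.433i)|0⟩ + (0.75 + 0.433i)|1⟩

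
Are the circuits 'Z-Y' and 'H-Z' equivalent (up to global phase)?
No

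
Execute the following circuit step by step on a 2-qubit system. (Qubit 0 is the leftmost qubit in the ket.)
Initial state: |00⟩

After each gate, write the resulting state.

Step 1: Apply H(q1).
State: 1/√2|00⟩ + 1/√2|01⟩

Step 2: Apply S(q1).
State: 1/√2|00⟩ + (1/√2)i|01⟩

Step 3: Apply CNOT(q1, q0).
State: 1/√2|00⟩ + (1/√2)i|11⟩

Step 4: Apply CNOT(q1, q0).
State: 1/√2|00⟩ + (1/√2)i|01⟩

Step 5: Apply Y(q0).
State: (1/√2)i|10⟩ - 1/√2|11⟩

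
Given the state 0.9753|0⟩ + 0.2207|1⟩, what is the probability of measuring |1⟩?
0.04871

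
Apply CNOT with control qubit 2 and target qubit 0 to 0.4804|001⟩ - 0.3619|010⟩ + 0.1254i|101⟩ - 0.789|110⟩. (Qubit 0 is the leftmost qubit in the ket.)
0.1254i|001⟩ - 0.3619|010⟩ + 0.4804|101⟩ - 0.789|110⟩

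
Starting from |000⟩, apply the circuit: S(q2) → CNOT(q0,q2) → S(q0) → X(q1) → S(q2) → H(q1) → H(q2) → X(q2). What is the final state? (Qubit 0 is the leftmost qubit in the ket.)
1/2|000⟩ + 1/2|001⟩ - 1/2|010⟩ - 1/2|011⟩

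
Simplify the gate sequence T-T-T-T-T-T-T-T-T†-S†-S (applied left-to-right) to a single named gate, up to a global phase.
T†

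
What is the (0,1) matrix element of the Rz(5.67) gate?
0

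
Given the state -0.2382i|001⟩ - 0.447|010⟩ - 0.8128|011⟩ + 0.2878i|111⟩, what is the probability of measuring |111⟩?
0.08283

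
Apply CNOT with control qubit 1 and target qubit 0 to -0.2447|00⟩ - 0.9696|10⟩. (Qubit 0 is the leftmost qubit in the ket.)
-0.2447|00⟩ - 0.9696|10⟩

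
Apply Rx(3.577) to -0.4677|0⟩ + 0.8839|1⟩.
(0.101 - 0.863i)|0⟩ + (-0.1909 + 0.4567i)|1⟩

Rx(3.577) = [[cos(θ/2), −i·sin(θ/2)], [−i·sin(θ/2), cos(θ/2)]]; θ = 3.577, cos(θ/2) ≈ -0.215988, sin(θ/2) ≈ 0.976396.
With a = amp(|0⟩) = -0.4677 and b = amp(|1⟩) = 0.8839:
new amp(|0⟩) = (-0.215988)·a + (-0.976396i)·b = (0.101 - 0.863i)
new amp(|1⟩) = (-0.976396i)·a + (-0.215988)·b = (-0.1909 + 0.4567i)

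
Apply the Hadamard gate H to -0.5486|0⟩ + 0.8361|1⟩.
0.2033|0⟩ - 0.9791|1⟩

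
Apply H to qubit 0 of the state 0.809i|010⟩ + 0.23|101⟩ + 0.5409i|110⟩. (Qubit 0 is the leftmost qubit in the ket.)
0.1626|001⟩ + 0.9545i|010⟩ - 0.1626|101⟩ + 0.1896i|110⟩

H on qubit 0 mixes each pair of kets that differ only in qubit 0: amplitudes (a, b) of (|…0…⟩, |…1…⟩) become ((a + b)/√2, (a − b)/√2). Kets absent from the input have amplitude 0.
(|001⟩, |101⟩): (a, b) = (0, 0.23) → (0.1626, -0.1626)
(|010⟩, |110⟩): (a, b) = (0.809i, 0.5409i) → (0.9545i, 0.1896i)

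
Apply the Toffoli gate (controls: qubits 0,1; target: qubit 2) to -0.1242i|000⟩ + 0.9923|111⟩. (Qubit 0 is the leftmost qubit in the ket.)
-0.1242i|000⟩ + 0.9923|110⟩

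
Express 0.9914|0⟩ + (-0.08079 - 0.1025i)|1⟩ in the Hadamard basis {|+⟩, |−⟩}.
(0.6439 - 0.07248i)|+⟩ + (0.7582 + 0.07248i)|−⟩

With |ψ⟩ = α|0⟩ + β|1⟩, the Hadamard-basis coefficients are ⟨+|ψ⟩ = (α + β)/√2 and ⟨−|ψ⟩ = (α − β)/√2.
Here α = 0.9914, β = (-0.08079 - 0.1025i): (α + β)/√2 = (0.6439 - 0.07248i), (α − β)/√2 = (0.7582 + 0.07248i).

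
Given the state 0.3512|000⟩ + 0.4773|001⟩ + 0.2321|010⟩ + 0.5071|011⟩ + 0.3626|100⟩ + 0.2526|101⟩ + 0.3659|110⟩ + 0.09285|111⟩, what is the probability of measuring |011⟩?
0.2572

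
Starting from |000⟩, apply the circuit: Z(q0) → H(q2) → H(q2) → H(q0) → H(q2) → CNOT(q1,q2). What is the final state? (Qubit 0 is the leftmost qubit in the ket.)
1/2|000⟩ + 1/2|001⟩ + 1/2|100⟩ + 1/2|101⟩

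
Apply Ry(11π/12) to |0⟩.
0.1305|0⟩ + 0.9914|1⟩

Ry(11π/12) = [[cos(θ/2), −sin(θ/2)], [sin(θ/2), cos(θ/2)]]; θ = 11π/12, cos(θ/2) ≈ 0.130526, sin(θ/2) ≈ 0.991445.
With a = amp(|0⟩) = 1 and b = amp(|1⟩) = 0:
new amp(|0⟩) = (0.130526)·a + (-0.991445)·b = 0.1305
new amp(|1⟩) = (0.991445)·a + (0.130526)·b = 0.9914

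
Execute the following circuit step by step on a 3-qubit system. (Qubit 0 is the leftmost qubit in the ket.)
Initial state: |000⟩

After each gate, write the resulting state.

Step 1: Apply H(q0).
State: 1/√2|000⟩ + 1/√2|100⟩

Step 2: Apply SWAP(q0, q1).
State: 1/√2|000⟩ + 1/√2|010⟩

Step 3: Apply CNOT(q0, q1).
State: 1/√2|000⟩ + 1/√2|010⟩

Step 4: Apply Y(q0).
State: (1/√2)i|100⟩ + (1/√2)i|110⟩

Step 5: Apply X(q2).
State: (1/√2)i|101⟩ + (1/√2)i|111⟩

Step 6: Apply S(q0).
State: -1/√2|101⟩ - 1/√2|111⟩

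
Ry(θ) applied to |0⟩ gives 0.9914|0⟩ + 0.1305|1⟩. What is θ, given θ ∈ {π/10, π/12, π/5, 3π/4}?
π/12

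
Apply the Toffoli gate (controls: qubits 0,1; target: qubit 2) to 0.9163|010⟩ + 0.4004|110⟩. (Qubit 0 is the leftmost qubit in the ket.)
0.9163|010⟩ + 0.4004|111⟩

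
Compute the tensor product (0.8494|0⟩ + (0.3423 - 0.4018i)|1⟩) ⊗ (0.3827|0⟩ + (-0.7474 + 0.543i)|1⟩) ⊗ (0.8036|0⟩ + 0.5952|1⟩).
0.2612|000⟩ + 0.1935|001⟩ + (-0.5102 + 0.3706i)|010⟩ + (-0.3779 + 0.2745i)|011⟩ + (0.1053 - 0.1236i)|100⟩ + (0.07797 - 0.09152i)|101⟩ + (-0.03026 + 0.3907i)|110⟩ + (-0.02241 + 0.2894i)|111⟩

amp(|b₁b₂…⟩) = product of the factor amplitudes for bits b₁, b₂, …; only kets whose every factor amplitude is nonzero survive.
|000⟩: (0.8494)(0.3827)(0.8036) = 0.2612
|001⟩: (0.8494)(0.3827)(0.5952) = 0.1935
|010⟩: (0.8494)(-0.7474 + 0.543i)(0.8036) = (-0.5102 + 0.3706i)
|011⟩: (0.8494)(-0.7474 + 0.543i)(0.5952) = (-0.3779 + 0.2745i)
|100⟩: (0.3423 - 0.4018i)(0.3827)(0.8036) = (0.1053 - 0.1236i)
|101⟩: (0.3423 - 0.4018i)(0.3827)(0.5952) = (0.07797 - 0.09152i)
|110⟩: (0.3423 - 0.4018i)(-0.7474 + 0.543i)(0.8036) = (-0.03026 + 0.3907i)
|111⟩: (0.3423 - 0.4018i)(-0.7474 + 0.543i)(0.5952) = (-0.02241 + 0.2894i)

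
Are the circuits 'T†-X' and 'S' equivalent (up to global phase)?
No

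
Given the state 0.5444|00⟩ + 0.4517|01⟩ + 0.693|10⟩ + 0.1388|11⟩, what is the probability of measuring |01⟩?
0.204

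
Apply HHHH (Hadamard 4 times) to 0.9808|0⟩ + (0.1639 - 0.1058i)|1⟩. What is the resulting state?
0.9808|0⟩ + (0.1639 - 0.1058i)|1⟩

H² = I, so an even number of Hadamards cancels: H^4 = I and the state is unchanged.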